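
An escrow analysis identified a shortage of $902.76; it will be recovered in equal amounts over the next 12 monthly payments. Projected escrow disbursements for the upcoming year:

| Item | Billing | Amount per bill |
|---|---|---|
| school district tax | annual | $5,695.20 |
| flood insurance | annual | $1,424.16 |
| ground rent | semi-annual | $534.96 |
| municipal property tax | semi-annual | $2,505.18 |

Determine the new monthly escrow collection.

$1,175.20

School district tax — $5,695.20 annually
Flood insurance — $1,424.16 annually
Ground rent — $534.96 × 2 = $1,069.92 annually
Municipal property tax — $2,505.18 × 2 = $5,010.36 annually
Annual escrow total = $13,199.64
Monthly = $13,199.64 ÷ 12 = $1,099.97
Shortage spread = $902.76 / 12 = $75.23/mo
Adjusted monthly = $1,099.97 + $75.23 = $1,175.20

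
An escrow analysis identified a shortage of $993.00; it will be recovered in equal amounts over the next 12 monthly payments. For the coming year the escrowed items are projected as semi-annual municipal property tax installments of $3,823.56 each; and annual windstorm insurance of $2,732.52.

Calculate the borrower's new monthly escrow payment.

Municipal property tax: $3,823.56 × 2 = $7,647.12
Windstorm insurance: $2,732.52
Total annual escrow = $10,379.64
Per month = $10,379.64 ÷ 12 = $864.97
Shortage spread = $993.00 ÷ 12 = $82.75/mo
Adjusted monthly = $864.97 + $82.75 = $947.72

$947.72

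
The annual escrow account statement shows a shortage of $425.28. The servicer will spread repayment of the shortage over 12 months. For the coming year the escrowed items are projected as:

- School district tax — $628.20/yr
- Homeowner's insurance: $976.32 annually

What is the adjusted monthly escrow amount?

School district tax = $628.20
Homeowner's insurance = $976.32
Yearly total = $1,604.52
Monthly escrow = $1,604.52 / 12 = $133.71
Shortage per month = $425.28 ÷ 12 = $35.44
Adjusted monthly = $133.71 + $35.44 = $169.15

$169.15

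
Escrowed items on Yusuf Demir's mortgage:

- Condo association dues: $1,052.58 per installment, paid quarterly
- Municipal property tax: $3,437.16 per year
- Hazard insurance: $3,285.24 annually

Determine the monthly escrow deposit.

Condo association dues = $1,052.58 × 4 = $4,210.32 per year
Municipal property tax = $3,437.16 per year
Hazard insurance = $3,285.24 per year
Total per year = $10,932.72
Base monthly escrow = $10,932.72 ÷ 12 = $911.06

$911.06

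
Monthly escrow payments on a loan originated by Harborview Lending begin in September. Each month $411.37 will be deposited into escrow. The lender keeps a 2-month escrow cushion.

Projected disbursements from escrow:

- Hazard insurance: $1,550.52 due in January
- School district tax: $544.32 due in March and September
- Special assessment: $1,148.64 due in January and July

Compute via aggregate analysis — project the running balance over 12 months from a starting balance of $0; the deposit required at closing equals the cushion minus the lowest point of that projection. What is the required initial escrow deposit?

$2,009.37

Cushion = 2 × $411.37 = $822.74
Trial balance (start $0, +$411.37 each month, − disbursements):
  Sep: +$411.37 − $544.32 → -$132.95
  Oct: +$411.37 → $278.42
  Nov: +$411.37 → $689.79
  Dec: +$411.37 → $1,101.16
  Jan: +$411.37 − $2,699.16 → -$1,186.63
  Feb: +$411.37 → -$775.26
  Mar: +$411.37 − $544.32 → -$908.21
  Apr: +$411.37 → -$496.84
  May: +$411.37 → -$85.47
  Jun: +$411.37 → $325.90
  Jul: +$411.37 − $1,148.64 → -$411.37
  Aug: +$411.37 → $0.00
Lowest trial balance = -$1,186.63 (Jan)
Initial deposit = cushion − low point = $822.74 − (-$1,186.63) = $2,009.37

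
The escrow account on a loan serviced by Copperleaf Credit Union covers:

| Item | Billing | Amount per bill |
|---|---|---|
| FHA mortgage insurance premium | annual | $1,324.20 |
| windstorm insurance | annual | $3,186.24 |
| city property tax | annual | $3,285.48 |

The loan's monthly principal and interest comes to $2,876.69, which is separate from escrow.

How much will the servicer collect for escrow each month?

FHA mortgage insurance premium: $1,324.20
Windstorm insurance: $3,186.24
City property tax: $3,285.48
Total per year = $1,324.20 + $3,186.24 + $3,285.48 = $7,795.92
Monthly escrow = $7,795.92 ÷ 12 = $649.66

$649.66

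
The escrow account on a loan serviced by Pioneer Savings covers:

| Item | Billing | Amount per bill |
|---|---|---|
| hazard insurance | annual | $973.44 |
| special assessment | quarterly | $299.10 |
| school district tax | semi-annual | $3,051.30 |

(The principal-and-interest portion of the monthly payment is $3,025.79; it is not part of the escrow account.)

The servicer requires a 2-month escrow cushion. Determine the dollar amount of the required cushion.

Hazard insurance — $973.44 per year
Special assessment — $299.10 × 4 = $1,196.40 per year
School district tax — $3,051.30 × 2 = $6,102.60 per year
Total annual escrow = $973.44 + $1,196.40 + $6,102.60 = $8,272.44
Per month = $8,272.44 ÷ 12 = $689.37
Cushion = 2 × $689.37 = $1,378.74

$1,378.74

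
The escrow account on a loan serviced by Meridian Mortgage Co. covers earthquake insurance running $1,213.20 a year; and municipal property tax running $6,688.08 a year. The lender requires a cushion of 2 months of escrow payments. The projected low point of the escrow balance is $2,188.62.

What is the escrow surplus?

$871.74

Earthquake insurance: $1,213.20/yr
Municipal property tax: $6,688.08/yr
Combined annual = $1,213.20 + $6,688.08 = $7,901.28
Per month = $7,901.28 ÷ 12 = $658.44
Required reserve = 2 × $658.44 = $1,316.88
Excess over cushion: $2,188.62 − $1,316.88 = $871.74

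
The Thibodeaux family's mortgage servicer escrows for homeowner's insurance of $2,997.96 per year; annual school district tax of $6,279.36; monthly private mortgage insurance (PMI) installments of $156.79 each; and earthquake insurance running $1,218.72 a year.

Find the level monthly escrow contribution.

$1,031.46

Homeowner's insurance: $2,997.96/yr
School district tax: $6,279.36/yr
Private mortgage insurance (PMI): $156.79 × 12 = $1,881.48/yr
Earthquake insurance: $1,218.72/yr
Total annual escrow = $2,997.96 + $6,279.36 + $1,881.48 + $1,218.72 = $12,377.52
Base monthly escrow = $12,377.52 ÷ 12 = $1,031.46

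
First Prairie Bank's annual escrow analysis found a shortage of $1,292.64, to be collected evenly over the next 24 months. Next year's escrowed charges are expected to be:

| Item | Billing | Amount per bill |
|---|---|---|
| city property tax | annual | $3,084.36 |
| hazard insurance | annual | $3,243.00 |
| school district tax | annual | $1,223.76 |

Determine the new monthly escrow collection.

City property tax — $3,084.36 annually
Hazard insurance — $3,243.00 annually
School district tax — $1,223.76 annually
Total annual escrow = $3,084.36 + $3,243.00 + $1,223.76 = $7,551.12
Monthly = $7,551.12 ÷ 12 = $629.26
Shortage spread = $1,292.64 / 24 = $53.86/mo
New monthly escrow = $629.26 + $53.86 = $683.12

$683.12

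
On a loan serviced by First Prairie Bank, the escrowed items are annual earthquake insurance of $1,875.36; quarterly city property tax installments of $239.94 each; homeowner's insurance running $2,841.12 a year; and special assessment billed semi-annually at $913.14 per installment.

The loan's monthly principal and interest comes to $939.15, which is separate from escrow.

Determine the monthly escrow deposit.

Earthquake insurance — $1,875.36/yr
City property tax — $239.94 × 4 = $959.76/yr
Homeowner's insurance — $2,841.12/yr
Special assessment — $913.14 × 2 = $1,826.28/yr
Combined annual = $1,875.36 + $959.76 + $2,841.12 + $1,826.28 = $7,502.52
Base monthly escrow = $7,502.52 / 12 = $625.21

$625.21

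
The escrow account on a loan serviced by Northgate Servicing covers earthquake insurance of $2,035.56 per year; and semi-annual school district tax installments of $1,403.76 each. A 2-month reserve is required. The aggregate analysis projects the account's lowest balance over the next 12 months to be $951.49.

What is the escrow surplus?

$144.31

Earthquake insurance = $2,035.56 annually
School district tax = $1,403.76 × 2 = $2,807.52 annually
Combined annual = $4,843.08
Monthly = $4,843.08 / 12 = $403.59
Required cushion = 2 × $403.59 = $807.18
Surplus = $951.49 − $807.18 = $144.31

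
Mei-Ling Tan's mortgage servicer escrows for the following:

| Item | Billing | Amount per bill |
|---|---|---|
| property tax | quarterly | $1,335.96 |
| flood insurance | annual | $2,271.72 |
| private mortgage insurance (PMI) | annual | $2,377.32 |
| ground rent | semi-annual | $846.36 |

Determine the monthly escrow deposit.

Property tax = $1,335.96 × 4 = $5,343.84
Flood insurance = $2,271.72
Private mortgage insurance (PMI) = $2,377.32
Ground rent = $846.36 × 2 = $1,692.72
Yearly total = $11,685.60
Base monthly escrow = $11,685.60 / 12 = $973.80

$973.80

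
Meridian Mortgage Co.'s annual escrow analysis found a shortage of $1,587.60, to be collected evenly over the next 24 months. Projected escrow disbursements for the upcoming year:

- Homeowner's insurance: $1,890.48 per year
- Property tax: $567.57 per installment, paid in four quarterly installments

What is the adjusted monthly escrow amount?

$412.88

Homeowner's insurance = $1,890.48 annually
Property tax = $567.57 × 4 = $2,270.28 annually
Total per year = $4,160.76
Base monthly escrow = $4,160.76 ÷ 12 = $346.73
Shortage spread = $1,587.60 ÷ 24 = $66.15/mo
New monthly escrow = $346.73 + $66.15 = $412.88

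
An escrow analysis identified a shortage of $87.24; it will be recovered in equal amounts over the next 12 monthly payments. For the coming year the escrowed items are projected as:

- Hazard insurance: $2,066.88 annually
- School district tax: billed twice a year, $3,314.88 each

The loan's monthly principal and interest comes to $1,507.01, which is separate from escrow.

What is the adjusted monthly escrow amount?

Hazard insurance: $2,066.88 annually
School district tax: $3,314.88 × 2 = $6,629.76 annually
Total per year = $2,066.88 + $6,629.76 = $8,696.64
Per month = $8,696.64 / 12 = $724.72
Shortage spread = $87.24 / 12 = $7.27/mo
New monthly escrow = $724.72 + $7.27 = $731.99

$731.99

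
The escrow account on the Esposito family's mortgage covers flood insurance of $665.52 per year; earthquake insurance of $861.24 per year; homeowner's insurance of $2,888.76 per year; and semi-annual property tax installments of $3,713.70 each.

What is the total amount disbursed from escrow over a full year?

Flood insurance = $665.52
Earthquake insurance = $861.24
Homeowner's insurance = $2,888.76
Property tax = $3,713.70 × 2 = $7,427.40
Annual escrow total = $665.52 + $861.24 + $2,888.76 + $7,427.40 = $11,842.92

$11,842.92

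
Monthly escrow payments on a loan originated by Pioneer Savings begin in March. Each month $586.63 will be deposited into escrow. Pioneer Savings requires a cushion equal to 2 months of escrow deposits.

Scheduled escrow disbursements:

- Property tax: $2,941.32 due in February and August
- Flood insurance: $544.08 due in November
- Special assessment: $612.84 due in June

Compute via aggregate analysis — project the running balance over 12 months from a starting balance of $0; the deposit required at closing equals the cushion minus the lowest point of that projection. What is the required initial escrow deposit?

Cushion = 2 × $586.63 = $1,173.26
Trial balance (start $0, +$586.63 each month, − disbursements):
  Mar: +$586.63 → $586.63
  Apr: +$586.63 → $1,173.26
  May: +$586.63 → $1,759.89
  Jun: +$586.63 − $612.84 → $1,733.68
  Jul: +$586.63 → $2,320.31
  Aug: +$586.63 − $2,941.32 → -$34.38
  Sep: +$586.63 → $552.25
  Oct: +$586.63 → $1,138.88
  Nov: +$586.63 − $544.08 → $1,181.43
  Dec: +$586.63 → $1,768.06
  Jan: +$586.63 → $2,354.69
  Feb: +$586.63 − $2,941.32 → $0.00
Lowest trial balance = -$34.38 (Aug)
Initial deposit = cushion − low point = $1,173.26 − (-$34.38) = $1,207.64

$1,207.64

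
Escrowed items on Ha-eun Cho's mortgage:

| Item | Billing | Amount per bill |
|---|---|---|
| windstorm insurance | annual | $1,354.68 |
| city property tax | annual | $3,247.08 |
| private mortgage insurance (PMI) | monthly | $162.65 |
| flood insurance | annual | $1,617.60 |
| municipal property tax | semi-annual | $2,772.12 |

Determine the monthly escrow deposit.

$1,142.95

Windstorm insurance: $1,354.68
City property tax: $3,247.08
Private mortgage insurance (PMI): $162.65 × 12 = $1,951.80
Flood insurance: $1,617.60
Municipal property tax: $2,772.12 × 2 = $5,544.24
Total per year = $13,715.40
Monthly = $13,715.40 / 12 = $1,142.95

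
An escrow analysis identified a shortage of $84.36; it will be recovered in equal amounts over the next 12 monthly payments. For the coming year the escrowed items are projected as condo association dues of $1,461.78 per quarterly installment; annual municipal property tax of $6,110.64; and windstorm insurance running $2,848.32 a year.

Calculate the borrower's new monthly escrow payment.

$1,240.87

Condo association dues: $1,461.78 × 4 = $5,847.12
Municipal property tax: $6,110.64
Windstorm insurance: $2,848.32
Total per year = $5,847.12 + $6,110.64 + $2,848.32 = $14,806.08
Base monthly escrow = $14,806.08 ÷ 12 = $1,233.84
Shortage per month = $84.36 ÷ 12 = $7.03
Adjusted monthly = $1,233.84 + $7.03 = $1,240.87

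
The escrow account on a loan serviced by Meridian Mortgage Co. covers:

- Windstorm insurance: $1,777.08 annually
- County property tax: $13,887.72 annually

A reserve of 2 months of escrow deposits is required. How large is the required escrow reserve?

Windstorm insurance = $1,777.08 per year
County property tax = $13,887.72 per year
Combined annual = $1,777.08 + $13,887.72 = $15,664.80
Monthly = $15,664.80 / 12 = $1,305.40
Reserve = 2 × $1,305.40 = $2,610.80

$2,610.80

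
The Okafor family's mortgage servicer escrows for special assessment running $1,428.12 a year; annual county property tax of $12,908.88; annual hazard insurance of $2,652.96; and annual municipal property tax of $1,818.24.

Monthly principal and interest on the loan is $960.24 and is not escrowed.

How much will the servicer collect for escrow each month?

Special assessment: $1,428.12/yr
County property tax: $12,908.88/yr
Hazard insurance: $2,652.96/yr
Municipal property tax: $1,818.24/yr
Total per year = $18,808.20
Per month = $18,808.20 / 12 = $1,567.35

$1,567.35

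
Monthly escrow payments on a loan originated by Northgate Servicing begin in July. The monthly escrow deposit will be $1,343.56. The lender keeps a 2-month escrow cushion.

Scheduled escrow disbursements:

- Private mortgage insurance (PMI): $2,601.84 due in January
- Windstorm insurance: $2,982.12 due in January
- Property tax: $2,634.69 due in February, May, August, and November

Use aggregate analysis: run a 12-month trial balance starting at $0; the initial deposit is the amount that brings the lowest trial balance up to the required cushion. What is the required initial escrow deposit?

Cushion = 2 × $1,343.56 = $2,687.12
Trial balance (start $0, +$1,343.56 each month, − disbursements):
  Jul: +$1,343.56 → $1,343.56
  Aug: +$1,343.56 − $2,634.69 → $52.43
  Sep: +$1,343.56 → $1,395.99
  Oct: +$1,343.56 → $2,739.55
  Nov: +$1,343.56 − $2,634.69 → $1,448.42
  Dec: +$1,343.56 → $2,791.98
  Jan: +$1,343.56 − $5,583.96 → -$1,448.42
  Feb: +$1,343.56 − $2,634.69 → -$2,739.55
  Mar: +$1,343.56 → -$1,395.99
  Apr: +$1,343.56 → -$52.43
  May: +$1,343.56 − $2,634.69 → -$1,343.56
  Jun: +$1,343.56 → $0.00
Lowest trial balance = -$2,739.55 (Feb)
Initial deposit = cushion − low point = $2,687.12 − (-$2,739.55) = $5,426.67

$5,426.67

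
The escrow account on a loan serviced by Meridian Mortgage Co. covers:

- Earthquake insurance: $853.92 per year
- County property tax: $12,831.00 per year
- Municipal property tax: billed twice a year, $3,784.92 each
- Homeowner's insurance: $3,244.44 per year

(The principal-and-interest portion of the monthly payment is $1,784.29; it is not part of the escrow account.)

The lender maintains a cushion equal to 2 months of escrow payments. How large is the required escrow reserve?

Earthquake insurance: $853.92
County property tax: $12,831.00
Municipal property tax: $3,784.92 × 2 = $7,569.84
Homeowner's insurance: $3,244.44
Yearly total = $24,499.20
Per month = $24,499.20 / 12 = $2,041.60
Cushion = 2 × $2,041.60 = $4,083.20

$4,083.20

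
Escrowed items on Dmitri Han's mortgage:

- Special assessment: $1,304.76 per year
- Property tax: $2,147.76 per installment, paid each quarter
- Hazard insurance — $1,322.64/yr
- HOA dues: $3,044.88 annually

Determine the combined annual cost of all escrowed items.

Special assessment: $1,304.76 annually
Property tax: $2,147.76 × 4 = $8,591.04 annually
Hazard insurance: $1,322.64 annually
HOA dues: $3,044.88 annually
Total per year = $1,304.76 + $8,591.04 + $1,322.64 + $3,044.88 = $14,263.32

$14,263.32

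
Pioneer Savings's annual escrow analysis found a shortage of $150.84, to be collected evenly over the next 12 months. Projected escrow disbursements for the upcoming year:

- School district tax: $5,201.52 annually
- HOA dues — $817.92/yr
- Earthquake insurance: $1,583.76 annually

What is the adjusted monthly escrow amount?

School district tax — $5,201.52
HOA dues — $817.92
Earthquake insurance — $1,583.76
Combined annual = $5,201.52 + $817.92 + $1,583.76 = $7,603.20
Base monthly escrow = $7,603.20 / 12 = $633.60
Shortage per month = $150.84 / 12 = $12.57
New monthly escrow = $633.60 + $12.57 = $646.17

$646.17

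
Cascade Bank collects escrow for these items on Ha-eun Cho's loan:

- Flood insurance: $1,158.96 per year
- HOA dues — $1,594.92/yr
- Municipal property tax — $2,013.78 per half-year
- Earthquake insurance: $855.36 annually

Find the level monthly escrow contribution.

$636.40

Flood insurance = $1,158.96
HOA dues = $1,594.92
Municipal property tax = $2,013.78 × 2 = $4,027.56
Earthquake insurance = $855.36
Combined annual = $7,636.80
Per month = $7,636.80 / 12 = $636.40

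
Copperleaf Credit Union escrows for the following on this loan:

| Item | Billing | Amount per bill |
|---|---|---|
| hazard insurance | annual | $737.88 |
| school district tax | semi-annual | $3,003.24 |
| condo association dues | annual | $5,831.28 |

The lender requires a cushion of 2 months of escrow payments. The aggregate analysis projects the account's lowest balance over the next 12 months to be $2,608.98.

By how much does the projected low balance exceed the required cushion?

Hazard insurance: $737.88 per year
School district tax: $3,003.24 × 2 = $6,006.48 per year
Condo association dues: $5,831.28 per year
Yearly total = $12,575.64
Base monthly escrow = $12,575.64 / 12 = $1,047.97
Required reserve = 2 × $1,047.97 = $2,095.94
Surplus = $2,608.98 − $2,095.94 = $513.04

$513.04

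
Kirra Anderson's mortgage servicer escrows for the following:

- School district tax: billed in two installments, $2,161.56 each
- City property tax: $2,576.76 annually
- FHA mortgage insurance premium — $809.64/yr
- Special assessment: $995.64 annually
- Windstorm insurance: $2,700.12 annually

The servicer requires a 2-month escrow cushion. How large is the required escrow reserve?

$1,900.88

School district tax: $2,161.56 × 2 = $4,323.12 annually
City property tax: $2,576.76 annually
FHA mortgage insurance premium: $809.64 annually
Special assessment: $995.64 annually
Windstorm insurance: $2,700.12 annually
Combined annual = $11,405.28
Monthly = $11,405.28 ÷ 12 = $950.44
Reserve = 2 × $950.44 = $1,900.88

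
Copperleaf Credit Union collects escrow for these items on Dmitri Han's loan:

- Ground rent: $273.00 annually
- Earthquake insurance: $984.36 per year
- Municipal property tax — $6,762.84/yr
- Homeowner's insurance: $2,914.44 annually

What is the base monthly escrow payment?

$911.22

Ground rent: $273.00 annually
Earthquake insurance: $984.36 annually
Municipal property tax: $6,762.84 annually
Homeowner's insurance: $2,914.44 annually
Annual escrow total = $273.00 + $984.36 + $6,762.84 + $2,914.44 = $10,934.64
Per month = $10,934.64 / 12 = $911.22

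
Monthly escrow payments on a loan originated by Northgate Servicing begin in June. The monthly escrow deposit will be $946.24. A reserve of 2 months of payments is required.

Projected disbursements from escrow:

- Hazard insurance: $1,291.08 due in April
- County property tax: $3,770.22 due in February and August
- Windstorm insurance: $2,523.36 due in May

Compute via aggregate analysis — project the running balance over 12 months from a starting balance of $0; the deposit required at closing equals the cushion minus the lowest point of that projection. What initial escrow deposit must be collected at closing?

Cushion = 2 × $946.24 = $1,892.48
Trial balance (start $0, +$946.24 each month, − disbursements):
  Jun: +$946.24 → $946.24
  Jul: +$946.24 → $1,892.48
  Aug: +$946.24 − $3,770.22 → -$931.50
  Sep: +$946.24 → $14.74
  Oct: +$946.24 → $960.98
  Nov: +$946.24 → $1,907.22
  Dec: +$946.24 → $2,853.46
  Jan: +$946.24 → $3,799.70
  Feb: +$946.24 − $3,770.22 → $975.72
  Mar: +$946.24 → $1,921.96
  Apr: +$946.24 − $1,291.08 → $1,577.12
  May: +$946.24 − $2,523.36 → $0.00
Lowest trial balance = -$931.50 (Aug)
Initial deposit = cushion − low point = $1,892.48 − (-$931.50) = $2,823.98

$2,823.98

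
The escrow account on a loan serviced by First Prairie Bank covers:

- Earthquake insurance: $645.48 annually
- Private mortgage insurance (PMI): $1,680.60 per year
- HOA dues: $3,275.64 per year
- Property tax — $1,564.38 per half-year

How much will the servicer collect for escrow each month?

Earthquake insurance — $645.48 per year
Private mortgage insurance (PMI) — $1,680.60 per year
HOA dues — $3,275.64 per year
Property tax — $1,564.38 × 2 = $3,128.76 per year
Annual escrow total = $8,730.48
Monthly escrow = $8,730.48 / 12 = $727.54

$727.54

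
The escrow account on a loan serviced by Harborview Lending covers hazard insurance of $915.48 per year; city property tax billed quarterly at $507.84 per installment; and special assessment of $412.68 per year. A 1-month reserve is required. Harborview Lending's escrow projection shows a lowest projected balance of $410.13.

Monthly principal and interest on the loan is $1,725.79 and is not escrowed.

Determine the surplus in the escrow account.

Hazard insurance — $915.48 annually
City property tax — $507.84 × 4 = $2,031.36 annually
Special assessment — $412.68 annually
Total annual escrow = $3,359.52
Per month = $3,359.52 ÷ 12 = $279.96
Required reserve = 1 × $279.96 = $279.96
Excess over cushion: $410.13 − $279.96 = $130.17

$130.17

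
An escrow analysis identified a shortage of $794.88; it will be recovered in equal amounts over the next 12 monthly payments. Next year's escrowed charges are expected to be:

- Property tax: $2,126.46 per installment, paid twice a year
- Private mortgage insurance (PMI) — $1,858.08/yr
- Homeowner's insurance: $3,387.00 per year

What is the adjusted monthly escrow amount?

$857.74

Property tax = $2,126.46 × 2 = $4,252.92
Private mortgage insurance (PMI) = $1,858.08
Homeowner's insurance = $3,387.00
Combined annual = $9,498.00
Monthly = $9,498.00 / 12 = $791.50
Shortage spread = $794.88 / 12 = $66.24/mo
Adjusted monthly = $791.50 + $66.24 = $857.74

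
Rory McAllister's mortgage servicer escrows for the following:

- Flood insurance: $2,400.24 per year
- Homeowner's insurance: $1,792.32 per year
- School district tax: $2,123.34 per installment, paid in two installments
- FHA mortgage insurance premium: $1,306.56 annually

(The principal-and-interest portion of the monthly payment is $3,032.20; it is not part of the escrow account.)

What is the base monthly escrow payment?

$812.15

Flood insurance = $2,400.24 per year
Homeowner's insurance = $1,792.32 per year
School district tax = $2,123.34 × 2 = $4,246.68 per year
FHA mortgage insurance premium = $1,306.56 per year
Annual escrow total = $2,400.24 + $1,792.32 + $4,246.68 + $1,306.56 = $9,745.80
Base monthly escrow = $9,745.80 / 12 = $812.15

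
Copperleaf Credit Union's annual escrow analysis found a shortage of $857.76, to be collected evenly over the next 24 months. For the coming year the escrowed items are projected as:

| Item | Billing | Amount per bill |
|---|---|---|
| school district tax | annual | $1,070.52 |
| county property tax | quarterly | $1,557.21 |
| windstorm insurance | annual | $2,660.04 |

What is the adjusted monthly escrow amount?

$865.69

School district tax — $1,070.52 annually
County property tax — $1,557.21 × 4 = $6,228.84 annually
Windstorm insurance — $2,660.04 annually
Yearly total = $1,070.52 + $6,228.84 + $2,660.04 = $9,959.40
Monthly escrow = $9,959.40 ÷ 12 = $829.95
Shortage per month = $857.76 ÷ 24 = $35.74
New monthly escrow = $829.95 + $35.74 = $865.69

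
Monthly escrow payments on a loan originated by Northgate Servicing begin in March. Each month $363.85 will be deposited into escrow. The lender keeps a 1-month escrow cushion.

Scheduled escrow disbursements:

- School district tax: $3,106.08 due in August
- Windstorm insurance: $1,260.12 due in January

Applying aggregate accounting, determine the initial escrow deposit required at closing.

$1,286.83

Cushion = 1 × $363.85 = $363.85
Trial balance (start $0, +$363.85 each month, − disbursements):
  Mar: +$363.85 → $363.85
  Apr: +$363.85 → $727.70
  May: +$363.85 → $1,091.55
  Jun: +$363.85 → $1,455.40
  Jul: +$363.85 → $1,819.25
  Aug: +$363.85 − $3,106.08 → -$922.98
  Sep: +$363.85 → -$559.13
  Oct: +$363.85 → -$195.28
  Nov: +$363.85 → $168.57
  Dec: +$363.85 → $532.42
  Jan: +$363.85 − $1,260.12 → -$363.85
  Feb: +$363.85 → $0.00
Lowest trial balance = -$922.98 (Aug)
Initial deposit = cushion − low point = $363.85 − (-$922.98) = $1,286.83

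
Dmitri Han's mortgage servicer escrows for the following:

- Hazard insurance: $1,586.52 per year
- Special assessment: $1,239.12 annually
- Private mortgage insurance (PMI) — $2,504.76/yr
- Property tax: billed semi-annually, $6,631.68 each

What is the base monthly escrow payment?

$1,549.48

Hazard insurance = $1,586.52
Special assessment = $1,239.12
Private mortgage insurance (PMI) = $2,504.76
Property tax = $6,631.68 × 2 = $13,263.36
Combined annual = $18,593.76
Base monthly escrow = $18,593.76 ÷ 12 = $1,549.48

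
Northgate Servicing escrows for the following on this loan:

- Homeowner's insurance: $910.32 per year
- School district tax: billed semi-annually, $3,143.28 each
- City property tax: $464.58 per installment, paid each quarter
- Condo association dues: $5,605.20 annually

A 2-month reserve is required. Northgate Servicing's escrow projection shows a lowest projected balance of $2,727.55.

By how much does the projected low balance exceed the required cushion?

Homeowner's insurance: $910.32/yr
School district tax: $3,143.28 × 2 = $6,286.56/yr
City property tax: $464.58 × 4 = $1,858.32/yr
Condo association dues: $5,605.20/yr
Total annual escrow = $14,660.40
Monthly = $14,660.40 / 12 = $1,221.70
Cushion = 2 × $1,221.70 = $2,443.40
Surplus = $2,727.55 − $2,443.40 = $284.15

$284.15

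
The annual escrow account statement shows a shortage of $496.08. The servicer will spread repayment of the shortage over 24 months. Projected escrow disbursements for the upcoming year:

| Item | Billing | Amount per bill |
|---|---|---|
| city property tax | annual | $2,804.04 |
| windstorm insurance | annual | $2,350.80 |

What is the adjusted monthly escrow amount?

City property tax — $2,804.04
Windstorm insurance — $2,350.80
Yearly total = $5,154.84
Monthly = $5,154.84 ÷ 12 = $429.57
Shortage spread = $496.08 ÷ 24 = $20.67/mo
New monthly escrow = $429.57 + $20.67 = $450.24

$450.24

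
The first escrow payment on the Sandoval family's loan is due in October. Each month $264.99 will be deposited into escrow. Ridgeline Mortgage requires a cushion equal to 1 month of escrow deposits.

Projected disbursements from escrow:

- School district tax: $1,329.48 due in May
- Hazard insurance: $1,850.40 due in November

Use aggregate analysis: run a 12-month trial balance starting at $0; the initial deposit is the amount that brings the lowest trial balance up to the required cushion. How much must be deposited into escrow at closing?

$1,585.41

Cushion = 1 × $264.99 = $264.99
Trial balance (start $0, +$264.99 each month, − disbursements):
  Oct: +$264.99 → $264.99
  Nov: +$264.99 − $1,850.40 → -$1,320.42
  Dec: +$264.99 → -$1,055.43
  Jan: +$264.99 → -$790.44
  Feb: +$264.99 → -$525.45
  Mar: +$264.99 → -$260.46
  Apr: +$264.99 → $4.53
  May: +$264.99 − $1,329.48 → -$1,059.96
  Jun: +$264.99 → -$794.97
  Jul: +$264.99 → -$529.98
  Aug: +$264.99 → -$264.99
  Sep: +$264.99 → $0.00
Lowest trial balance = -$1,320.42 (Nov)
Initial deposit = cushion − low point = $264.99 − (-$1,320.42) = $1,585.41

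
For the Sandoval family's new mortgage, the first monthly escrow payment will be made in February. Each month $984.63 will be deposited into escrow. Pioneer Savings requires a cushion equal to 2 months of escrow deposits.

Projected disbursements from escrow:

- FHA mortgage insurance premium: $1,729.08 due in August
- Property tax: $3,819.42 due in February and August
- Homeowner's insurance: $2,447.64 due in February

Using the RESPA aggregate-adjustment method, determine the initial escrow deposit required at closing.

$7,251.69

Cushion = 2 × $984.63 = $1,969.26
Trial balance (start $0, +$984.63 each month, − disbursements):
  Feb: +$984.63 − $6,267.06 → -$5,282.43
  Mar: +$984.63 → -$4,297.80
  Apr: +$984.63 → -$3,313.17
  May: +$984.63 → -$2,328.54
  Jun: +$984.63 → -$1,343.91
  Jul: +$984.63 → -$359.28
  Aug: +$984.63 − $5,548.50 → -$4,923.15
  Sep: +$984.63 → -$3,938.52
  Oct: +$984.63 → -$2,953.89
  Nov: +$984.63 → -$1,969.26
  Dec: +$984.63 → -$984.63
  Jan: +$984.63 → $0.00
Lowest trial balance = -$5,282.43 (Feb)
Initial deposit = cushion − low point = $1,969.26 − (-$5,282.43) = $7,251.69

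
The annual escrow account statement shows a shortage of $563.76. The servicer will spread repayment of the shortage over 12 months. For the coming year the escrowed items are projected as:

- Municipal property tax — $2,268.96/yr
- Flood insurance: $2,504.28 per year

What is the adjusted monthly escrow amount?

$444.75

Municipal property tax = $2,268.96 per year
Flood insurance = $2,504.28 per year
Total annual escrow = $2,268.96 + $2,504.28 = $4,773.24
Monthly escrow = $4,773.24 ÷ 12 = $397.77
Monthly shortage recovery: $563.76 ÷ 12 = $46.98
Adjusted monthly = $397.77 + $46.98 = $444.75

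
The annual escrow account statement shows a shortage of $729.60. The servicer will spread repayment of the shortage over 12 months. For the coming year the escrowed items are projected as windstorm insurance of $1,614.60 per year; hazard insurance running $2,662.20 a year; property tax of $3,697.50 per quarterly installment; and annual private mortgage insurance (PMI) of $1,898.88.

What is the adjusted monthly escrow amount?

$1,807.94

Windstorm insurance = $1,614.60/yr
Hazard insurance = $2,662.20/yr
Property tax = $3,697.50 × 4 = $14,790.00/yr
Private mortgage insurance (PMI) = $1,898.88/yr
Total annual escrow = $1,614.60 + $2,662.20 + $14,790.00 + $1,898.88 = $20,965.68
Per month = $20,965.68 / 12 = $1,747.14
Shortage spread = $729.60 ÷ 12 = $60.80/mo
Adjusted monthly = $1,747.14 + $60.80 = $1,807.94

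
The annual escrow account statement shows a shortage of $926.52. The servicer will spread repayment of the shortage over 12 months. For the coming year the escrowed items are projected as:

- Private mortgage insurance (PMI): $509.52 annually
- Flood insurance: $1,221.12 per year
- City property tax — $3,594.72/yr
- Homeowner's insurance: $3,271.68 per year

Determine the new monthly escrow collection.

$793.63

Private mortgage insurance (PMI) — $509.52 annually
Flood insurance — $1,221.12 annually
City property tax — $3,594.72 annually
Homeowner's insurance — $3,271.68 annually
Total per year = $509.52 + $1,221.12 + $3,594.72 + $3,271.68 = $8,597.04
Per month = $8,597.04 ÷ 12 = $716.42
Shortage per month = $926.52 ÷ 12 = $77.21
Adjusted monthly = $716.42 + $77.21 = $793.63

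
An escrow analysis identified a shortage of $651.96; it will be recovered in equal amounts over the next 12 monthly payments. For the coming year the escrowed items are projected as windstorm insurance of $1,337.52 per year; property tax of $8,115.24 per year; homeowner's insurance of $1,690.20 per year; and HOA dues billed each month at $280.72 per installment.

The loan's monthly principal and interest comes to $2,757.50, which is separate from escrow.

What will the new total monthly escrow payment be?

$1,263.63

Windstorm insurance: $1,337.52/yr
Property tax: $8,115.24/yr
Homeowner's insurance: $1,690.20/yr
HOA dues: $280.72 × 12 = $3,368.64/yr
Yearly total = $14,511.60
Monthly escrow = $14,511.60 ÷ 12 = $1,209.30
Shortage per month = $651.96 / 12 = $54.33
Adjusted monthly = $1,209.30 + $54.33 = $1,263.63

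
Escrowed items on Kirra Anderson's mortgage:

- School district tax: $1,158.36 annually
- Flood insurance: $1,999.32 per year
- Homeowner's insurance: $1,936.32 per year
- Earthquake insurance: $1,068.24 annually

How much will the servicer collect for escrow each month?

School district tax — $1,158.36 annually
Flood insurance — $1,999.32 annually
Homeowner's insurance — $1,936.32 annually
Earthquake insurance — $1,068.24 annually
Combined annual = $1,158.36 + $1,999.32 + $1,936.32 + $1,068.24 = $6,162.24
Monthly = $6,162.24 / 12 = $513.52

$513.52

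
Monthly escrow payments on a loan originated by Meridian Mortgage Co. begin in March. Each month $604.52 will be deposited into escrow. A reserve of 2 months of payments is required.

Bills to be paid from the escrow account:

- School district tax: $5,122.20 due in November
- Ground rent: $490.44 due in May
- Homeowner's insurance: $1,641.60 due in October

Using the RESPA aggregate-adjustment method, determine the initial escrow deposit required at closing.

Cushion = 2 × $604.52 = $1,209.04
Trial balance (start $0, +$604.52 each month, − disbursements):
  Mar: +$604.52 → $604.52
  Apr: +$604.52 → $1,209.04
  May: +$604.52 − $490.44 → $1,323.12
  Jun: +$604.52 → $1,927.64
  Jul: +$604.52 → $2,532.16
  Aug: +$604.52 → $3,136.68
  Sep: +$604.52 → $3,741.20
  Oct: +$604.52 − $1,641.60 → $2,704.12
  Nov: +$604.52 − $5,122.20 → -$1,813.56
  Dec: +$604.52 → -$1,209.04
  Jan: +$604.52 → -$604.52
  Feb: +$604.52 → $0.00
Lowest trial balance = -$1,813.56 (Nov)
Initial deposit = cushion − low point = $1,209.04 − (-$1,813.56) = $3,022.60

$3,022.60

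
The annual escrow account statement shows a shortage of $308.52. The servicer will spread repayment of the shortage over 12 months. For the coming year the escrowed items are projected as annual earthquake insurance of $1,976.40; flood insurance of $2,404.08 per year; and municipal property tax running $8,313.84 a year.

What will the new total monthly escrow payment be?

Earthquake insurance — $1,976.40/yr
Flood insurance — $2,404.08/yr
Municipal property tax — $8,313.84/yr
Total annual escrow = $12,694.32
Monthly escrow = $12,694.32 / 12 = $1,057.86
Monthly shortage recovery: $308.52 / 12 = $25.71
New monthly escrow = $1,057.86 + $25.71 = $1,083.57

$1,083.57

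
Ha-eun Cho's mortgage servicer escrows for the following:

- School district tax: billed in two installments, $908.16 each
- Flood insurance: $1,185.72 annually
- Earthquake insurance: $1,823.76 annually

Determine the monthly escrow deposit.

School district tax: $908.16 × 2 = $1,816.32 per year
Flood insurance: $1,185.72 per year
Earthquake insurance: $1,823.76 per year
Combined annual = $1,816.32 + $1,185.72 + $1,823.76 = $4,825.80
Monthly escrow = $4,825.80 ÷ 12 = $402.15

$402.15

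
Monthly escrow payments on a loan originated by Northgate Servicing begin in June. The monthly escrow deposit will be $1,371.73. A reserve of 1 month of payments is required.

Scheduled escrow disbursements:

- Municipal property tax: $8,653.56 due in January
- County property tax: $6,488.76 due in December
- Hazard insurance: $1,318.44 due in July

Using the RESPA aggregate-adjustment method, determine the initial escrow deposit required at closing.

Cushion = 1 × $1,371.73 = $1,371.73
Trial balance (start $0, +$1,371.73 each month, − disbursements):
  Jun: +$1,371.73 → $1,371.73
  Jul: +$1,371.73 − $1,318.44 → $1,425.02
  Aug: +$1,371.73 → $2,796.75
  Sep: +$1,371.73 → $4,168.48
  Oct: +$1,371.73 → $5,540.21
  Nov: +$1,371.73 → $6,911.94
  Dec: +$1,371.73 − $6,488.76 → $1,794.91
  Jan: +$1,371.73 − $8,653.56 → -$5,486.92
  Feb: +$1,371.73 → -$4,115.19
  Mar: +$1,371.73 → -$2,743.46
  Apr: +$1,371.73 → -$1,371.73
  May: +$1,371.73 → $0.00
Lowest trial balance = -$5,486.92 (Jan)
Initial deposit = cushion − low point = $1,371.73 − (-$5,486.92) = $6,858.65

$6,858.65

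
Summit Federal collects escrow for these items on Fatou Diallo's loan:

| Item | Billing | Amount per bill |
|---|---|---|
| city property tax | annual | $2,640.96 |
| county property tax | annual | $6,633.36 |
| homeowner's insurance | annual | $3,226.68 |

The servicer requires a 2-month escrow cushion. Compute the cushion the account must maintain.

City property tax = $2,640.96/yr
County property tax = $6,633.36/yr
Homeowner's insurance = $3,226.68/yr
Annual escrow total = $12,501.00
Monthly = $12,501.00 ÷ 12 = $1,041.75
Reserve = 2 × $1,041.75 = $2,083.50

$2,083.50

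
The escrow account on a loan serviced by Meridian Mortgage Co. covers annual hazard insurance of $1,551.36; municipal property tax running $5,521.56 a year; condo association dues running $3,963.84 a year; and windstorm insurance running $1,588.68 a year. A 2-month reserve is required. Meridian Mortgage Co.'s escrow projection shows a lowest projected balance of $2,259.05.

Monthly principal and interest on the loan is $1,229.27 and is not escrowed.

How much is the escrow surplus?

$154.81

Hazard insurance — $1,551.36 per year
Municipal property tax — $5,521.56 per year
Condo association dues — $3,963.84 per year
Windstorm insurance — $1,588.68 per year
Total per year = $12,625.44
Base monthly escrow = $12,625.44 ÷ 12 = $1,052.12
Cushion = 2 × $1,052.12 = $2,104.24
Excess over cushion: $2,259.05 − $2,104.24 = $154.81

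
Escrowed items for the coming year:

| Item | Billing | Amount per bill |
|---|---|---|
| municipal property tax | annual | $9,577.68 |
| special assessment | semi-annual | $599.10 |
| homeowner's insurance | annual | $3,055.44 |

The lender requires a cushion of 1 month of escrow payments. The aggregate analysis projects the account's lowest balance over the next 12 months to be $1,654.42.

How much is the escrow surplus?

$501.81

Municipal property tax: $9,577.68 per year
Special assessment: $599.10 × 2 = $1,198.20 per year
Homeowner's insurance: $3,055.44 per year
Yearly total = $13,831.32
Per month = $13,831.32 / 12 = $1,152.61
Cushion = 1 × $1,152.61 = $1,152.61
Excess over cushion: $1,654.42 − $1,152.61 = $501.81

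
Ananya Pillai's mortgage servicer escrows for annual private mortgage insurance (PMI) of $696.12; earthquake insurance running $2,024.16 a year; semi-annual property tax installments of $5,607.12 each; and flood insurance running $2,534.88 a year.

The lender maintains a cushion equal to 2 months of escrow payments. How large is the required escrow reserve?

$2,744.90

Private mortgage insurance (PMI) = $696.12
Earthquake insurance = $2,024.16
Property tax = $5,607.12 × 2 = $11,214.24
Flood insurance = $2,534.88
Total per year = $16,469.40
Per month = $16,469.40 / 12 = $1,372.45
Reserve = 2 × $1,372.45 = $2,744.90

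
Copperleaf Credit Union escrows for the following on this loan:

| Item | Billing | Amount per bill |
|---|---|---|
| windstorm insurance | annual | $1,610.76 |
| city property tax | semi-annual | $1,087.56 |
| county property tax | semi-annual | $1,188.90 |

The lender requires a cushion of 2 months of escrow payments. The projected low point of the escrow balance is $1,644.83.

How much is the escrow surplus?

Windstorm insurance — $1,610.76/yr
City property tax — $1,087.56 × 2 = $2,175.12/yr
County property tax — $1,188.90 × 2 = $2,377.80/yr
Annual escrow total = $1,610.76 + $2,175.12 + $2,377.80 = $6,163.68
Base monthly escrow = $6,163.68 ÷ 12 = $513.64
Cushion = 2 × $513.64 = $1,027.28
Excess over cushion: $1,644.83 − $1,027.28 = $617.55

$617.55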